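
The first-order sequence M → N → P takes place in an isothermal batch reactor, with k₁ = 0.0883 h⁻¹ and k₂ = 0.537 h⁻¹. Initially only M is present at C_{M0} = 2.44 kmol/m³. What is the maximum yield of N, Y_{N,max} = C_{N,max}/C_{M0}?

0.115

For a first-order series the maximum intermediate yield is C_{N,max}/C_{M0} = (k₁/k₂)^[k₂/(k₂−k₁)].
= (0.0883/0.537)^(0.537/(0.537−0.0883)) = (0.1644)^(1.197) = 0.1153.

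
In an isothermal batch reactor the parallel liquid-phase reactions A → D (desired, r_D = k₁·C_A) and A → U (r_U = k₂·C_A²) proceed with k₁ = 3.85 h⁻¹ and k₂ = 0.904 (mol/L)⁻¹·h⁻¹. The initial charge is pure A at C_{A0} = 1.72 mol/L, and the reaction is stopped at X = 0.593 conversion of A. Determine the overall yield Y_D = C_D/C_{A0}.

0.463

C_A = C_{A0}(1−X) = 0.7000 mol/L.
Along a PFR/batch, dC_D/dC_A = −r_D/(r_D+r_U) = −k₁/(k₁+k₂·C_A).
Integrating from C_{A0} to C_A: C_D = (3.85/0.904)·ln[(3.85+0.904·1.72)/(3.85+0.904·0.700)] = 4.259·ln(5.405/4.483) = 0.7966 mol/L.
Y_D = C_D/C_{A0} = 0.7966/1.72 = 0.463.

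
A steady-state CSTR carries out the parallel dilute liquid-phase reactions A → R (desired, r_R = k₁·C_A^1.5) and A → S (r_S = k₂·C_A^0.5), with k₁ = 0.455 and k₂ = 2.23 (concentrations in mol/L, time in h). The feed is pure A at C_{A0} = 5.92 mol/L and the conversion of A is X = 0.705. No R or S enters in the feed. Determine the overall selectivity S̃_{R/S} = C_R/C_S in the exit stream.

0.356

Exit C_A = C_{A0}(1−X) = 5.92×0.295 = 1.746 mol/L.
Rates in a CSTR are evaluated at the outlet concentration: r_R = 0.455×1.746^1.5 = 1.050, r_S = 2.23×1.746^0.5 = 2.947.
Overall selectivity = C_R/C_S = r_Rτ/(r_Sτ) = r_R/r_S = 0.356.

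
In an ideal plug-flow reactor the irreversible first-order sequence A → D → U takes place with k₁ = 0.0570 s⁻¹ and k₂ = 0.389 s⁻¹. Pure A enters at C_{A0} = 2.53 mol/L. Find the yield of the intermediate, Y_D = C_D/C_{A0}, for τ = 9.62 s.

For first-order series with pure A initially, C_D(τ) = k₁C_{A0}/(k₂−k₁)·(e^(−k₁τ) − e^(−k₂τ)).
e^(−k₁τ) = e^(−0.0570×9.62) = e^(−0.5483) = 0.5779; e^(−k₂τ) = e^(−3.742) = 0.02370.
C_D = 0.0570×2.53/(0.389−0.0570) × (0.5779−0.02370) = 0.4344×0.5542 = 0.2407 mol/L.
Y_D = C_D/C_{A0} = 0.2407/2.53 = 0.0951.

0.0951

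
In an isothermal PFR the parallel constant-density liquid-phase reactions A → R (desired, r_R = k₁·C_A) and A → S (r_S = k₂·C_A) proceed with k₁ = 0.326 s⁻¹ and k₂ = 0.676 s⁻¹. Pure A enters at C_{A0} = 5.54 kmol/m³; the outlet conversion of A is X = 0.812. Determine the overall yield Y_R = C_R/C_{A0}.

C_A = C_{A0}(1−X) = 1.042 kmol/m³.
Both paths are first order in A, so the instantaneous fraction to R is constant: dC_R/d(−C_A) = k₁/(k₁+k₂) = 0.3253.
C_R = 0.3253·(C_{A0}−C_A) = 0.3253×4.498 = 1.46 kmol/m³.
Y_R = C_R/C_{A0} = 1.464/5.54 = 0.264.

0.264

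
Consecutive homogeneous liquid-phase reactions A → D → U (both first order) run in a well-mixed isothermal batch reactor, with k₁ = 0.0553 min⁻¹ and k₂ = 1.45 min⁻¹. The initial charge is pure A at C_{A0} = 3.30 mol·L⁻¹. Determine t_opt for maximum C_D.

For first-order series the maximum of C_D occurs at t_opt = ln(k₂/k₁)/(k₂−k₁).
= ln(1.45/0.0553)/(1.45−0.0553) = ln(26.22)/1.395 = 3.267/1.395 = 2.34 min.

2.34 min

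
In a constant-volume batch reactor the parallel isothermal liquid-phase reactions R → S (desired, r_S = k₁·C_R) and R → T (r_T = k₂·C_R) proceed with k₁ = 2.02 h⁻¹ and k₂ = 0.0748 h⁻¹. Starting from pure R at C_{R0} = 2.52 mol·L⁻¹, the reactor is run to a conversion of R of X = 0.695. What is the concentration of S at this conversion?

C_R = C_{R0}(1−X) = 0.7686 mol·L⁻¹.
Both paths are first order in R, so the instantaneous fraction to S is constant: dC_S/d(−C_R) = k₁/(k₁+k₂) = 0.9643.
C_S = 0.9643·(C_{R0}−C_R) = 0.9643×1.751 = 1.69 mol·L⁻¹.

1.69 mol·L⁻¹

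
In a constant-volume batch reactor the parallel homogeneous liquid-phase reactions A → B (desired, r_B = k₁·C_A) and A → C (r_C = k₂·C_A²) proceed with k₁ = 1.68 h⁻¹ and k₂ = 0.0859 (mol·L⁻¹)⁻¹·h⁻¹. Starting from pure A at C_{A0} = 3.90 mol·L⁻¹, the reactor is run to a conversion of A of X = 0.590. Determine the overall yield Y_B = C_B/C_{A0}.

C_A = C_{A0}(1−X) = 1.599 mol·L⁻¹.
Along a PFR/batch, dC_B/dC_A = −r_B/(r_B+r_C) = −k₁/(k₁+k₂·C_A).
Integrating from C_{A0} to C_A: C_B = (1.68/0.0859)·ln[(1.68+0.0859·3.90)/(1.68+0.0859·1.60)] = 19.56·ln(2.015/1.817) = 2.019 mol·L⁻¹.
Y_B = C_B/C_{A0} = 2.019/3.90 = 0.518.

0.518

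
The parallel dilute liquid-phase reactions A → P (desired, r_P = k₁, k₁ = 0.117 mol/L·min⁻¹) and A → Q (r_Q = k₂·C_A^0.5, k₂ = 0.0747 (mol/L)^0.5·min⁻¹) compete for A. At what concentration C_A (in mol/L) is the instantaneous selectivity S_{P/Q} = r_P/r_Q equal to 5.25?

0.0890 mol/L

S_{P/Q} = (k₁/k₂)·C_A^-0.5 ⇒ C_A = (S·k₂/k₁)^(-2).
= (5.25×0.0747/0.117)^(-2) = (3.352)^(-2) = 0.0890 mol/L.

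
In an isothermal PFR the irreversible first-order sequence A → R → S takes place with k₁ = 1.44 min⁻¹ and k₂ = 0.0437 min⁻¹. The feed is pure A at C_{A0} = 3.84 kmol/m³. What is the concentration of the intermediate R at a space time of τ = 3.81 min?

Solving the coupled first-order balances gives C_R(τ) = [k₁/(k₂−k₁)]·C_{A0}·(e^(−k₁τ) − e^(−k₂τ)).
e^(−k₁τ) = e^(−1.44×3.81) = e^(−5.486) = 0.004143; e^(−k₂τ) = e^(−0.1665) = 0.8466.
C_R = 1.44×3.84/(0.0437−1.44) × (0.004143−0.8466) = (-3.960)×(-0.8425) = 3.336 kmol/m³.

3.34 kmol/m³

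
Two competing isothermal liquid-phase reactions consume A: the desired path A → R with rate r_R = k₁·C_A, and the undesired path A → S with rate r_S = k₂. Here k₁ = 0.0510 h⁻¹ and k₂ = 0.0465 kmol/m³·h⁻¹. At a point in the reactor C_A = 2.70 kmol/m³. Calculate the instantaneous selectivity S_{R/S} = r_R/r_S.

S_{R/S} = r_R/r_S = (k₁·C_A)/(k₂) = (k₁/k₂)·C_A.
= (0.0510×2.700) / (0.0465) = 0.1377/0.04650 = 2.96.
Since the desired path is higher order in A, keeping C_A high (PFR or concentrated feed) favours R.

2.96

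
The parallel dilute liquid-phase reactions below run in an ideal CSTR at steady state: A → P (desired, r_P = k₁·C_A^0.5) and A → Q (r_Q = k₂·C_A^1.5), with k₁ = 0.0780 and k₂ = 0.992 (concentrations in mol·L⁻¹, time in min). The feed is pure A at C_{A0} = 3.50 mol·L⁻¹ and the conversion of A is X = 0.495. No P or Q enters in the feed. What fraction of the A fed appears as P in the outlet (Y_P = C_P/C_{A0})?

0.0211

Exit C_A = C_{A0}(1−X) = 3.50×0.505 = 1.768 mol·L⁻¹.
Rates in a CSTR are evaluated at the outlet concentration: r_P = 0.0780×1.768^0.5 = 0.1037, r_Q = 0.992×1.768^1.5 = 2.331.
Fraction of consumed A going to P: r_P/(r_P+r_Q) = 0.04259.
C_P = 0.04259·C_{A0}·X = 0.04259×3.50×0.495 = 0.0738 mol·L⁻¹; Y_P = C_P/C_{A0} = 0.0211.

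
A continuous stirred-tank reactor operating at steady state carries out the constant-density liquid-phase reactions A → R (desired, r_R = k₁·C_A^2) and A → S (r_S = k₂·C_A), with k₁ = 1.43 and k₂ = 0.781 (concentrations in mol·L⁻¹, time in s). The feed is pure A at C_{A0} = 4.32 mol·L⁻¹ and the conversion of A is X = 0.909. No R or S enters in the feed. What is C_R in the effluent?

Exit C_A = C_{A0}(1−X) = 4.32×0.0910 = 0.3931 mol·L⁻¹.
In a CSTR the entire volume is at exit conditions, so r_R = 1.43×0.3931^2 = 0.2210 and r_S = 0.781×0.3931 = 0.3070.
Fraction of consumed A going to R: r_R/(r_R+r_S) = 0.4185.
C_R = 0.4185·C_{A0}·X = 0.4185×4.32×0.909 = 1.64 mol·L⁻¹.

1.64 mol·L⁻¹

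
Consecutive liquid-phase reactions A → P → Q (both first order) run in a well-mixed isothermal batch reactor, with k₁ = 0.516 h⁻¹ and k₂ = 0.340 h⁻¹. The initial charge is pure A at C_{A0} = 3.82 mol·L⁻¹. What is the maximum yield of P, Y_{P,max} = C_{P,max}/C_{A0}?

0.447

For a first-order series the maximum intermediate yield is C_{P,max}/C_{A0} = (k₁/k₂)^[k₂/(k₂−k₁)].
= (0.516/0.340)^(0.340/(0.340−0.516)) = (1.518)^(-1.932) = 0.4467.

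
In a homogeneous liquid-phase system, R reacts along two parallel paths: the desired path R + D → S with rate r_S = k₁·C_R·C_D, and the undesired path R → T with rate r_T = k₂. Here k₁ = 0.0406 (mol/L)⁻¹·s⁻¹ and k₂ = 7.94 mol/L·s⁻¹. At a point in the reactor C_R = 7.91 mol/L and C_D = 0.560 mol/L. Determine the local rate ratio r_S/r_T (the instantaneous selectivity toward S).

0.0227

S_{S/T} = r_S/r_T = (k₁·C_R·C_D)/(k₂) = (k₁/k₂)·C_R·C_D.
= (0.0406×7.910×0.5600) / (7.94) = 0.1798/7.940 = 0.0227.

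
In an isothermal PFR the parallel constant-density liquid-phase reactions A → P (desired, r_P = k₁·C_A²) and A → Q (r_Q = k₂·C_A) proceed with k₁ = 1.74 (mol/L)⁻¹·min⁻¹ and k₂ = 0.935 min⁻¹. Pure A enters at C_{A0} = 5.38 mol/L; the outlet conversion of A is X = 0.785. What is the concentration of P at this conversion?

3.55 mol/L

C_A = C_{A0}(1−X) = 1.157 mol/L.
Along a PFR/batch, dC_Q/dC_A = −r_Q/(r_P+r_Q) = −k₂/(k₂+k₁·C_A).
Integrating from C_{A0} to C_A: C_Q = (0.935/1.74)·ln[(0.935+1.74·5.38)/(0.935+1.74·1.16)] = 0.5374·ln(10.30/2.948) = 0.6721 mol/L.
Then C_P = (C_{A0}−C_A) − C_Q = 4.223 − 0.6721 = 3.551 mol/L.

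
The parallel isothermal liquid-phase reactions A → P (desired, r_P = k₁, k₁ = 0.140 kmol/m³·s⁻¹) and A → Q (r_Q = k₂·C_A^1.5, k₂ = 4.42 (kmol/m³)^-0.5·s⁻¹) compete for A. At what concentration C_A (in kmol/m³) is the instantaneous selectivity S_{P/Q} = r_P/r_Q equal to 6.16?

0.0298 kmol/m³

S_{P/Q} = (k₁/k₂)·C_A^-1.5 ⇒ C_A = (S·k₂/k₁)^(1/(-1.5)).
= (6.16×4.42/0.140)^(-0.6667) = (194.5)^(-0.6667) = 0.0298 kmol/m³.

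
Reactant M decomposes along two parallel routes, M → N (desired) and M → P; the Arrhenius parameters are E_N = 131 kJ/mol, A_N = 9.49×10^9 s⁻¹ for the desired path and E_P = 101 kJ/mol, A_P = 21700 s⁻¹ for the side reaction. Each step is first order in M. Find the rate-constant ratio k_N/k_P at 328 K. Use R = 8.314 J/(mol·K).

With equal orders, S_{N/P} = k_N/k_P = (A_N/A_P)·exp[(E_P−E_N)/(RT)].
(E_P−E_N)/(RT) = (101−131)×10³/(8.314×328) = -30000/2727 = -11.00.
k_N/k_P = (9.49×10^9/21700)·exp(-11.00) = 4.373×10^5 × 1.668×10^-5 = 7.30.
Since E_N > E_P, raising the temperature improves selectivity toward N.

7.30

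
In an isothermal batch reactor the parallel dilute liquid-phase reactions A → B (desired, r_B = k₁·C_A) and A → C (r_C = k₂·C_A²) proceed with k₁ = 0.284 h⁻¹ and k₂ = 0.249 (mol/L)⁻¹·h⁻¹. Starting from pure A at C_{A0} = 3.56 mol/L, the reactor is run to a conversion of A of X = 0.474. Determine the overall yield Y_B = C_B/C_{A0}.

0.142

C_A = C_{A0}(1−X) = 1.873 mol/L.
Along a PFR/batch, dC_B/dC_A = −r_B/(r_B+r_C) = −k₁/(k₁+k₂·C_A).
Integrating from C_{A0} to C_A: C_B = (0.284/0.249)·ln[(0.284+0.249·3.56)/(0.284+0.249·1.87)] = 1.141·ln(1.170/0.7503) = 0.5072 mol/L.
Y_B = C_B/C_{A0} = 0.5072/3.56 = 0.142.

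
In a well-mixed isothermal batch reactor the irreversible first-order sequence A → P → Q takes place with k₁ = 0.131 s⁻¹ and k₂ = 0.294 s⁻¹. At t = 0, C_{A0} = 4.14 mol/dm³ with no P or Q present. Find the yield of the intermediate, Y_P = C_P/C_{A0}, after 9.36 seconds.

0.185

Solving the coupled first-order balances gives C_P(t) = [k₁/(k₂−k₁)]·C_{A0}·(e^(−k₁t) − e^(−k₂t)).
e^(−k₁t) = e^(−0.131×9.36) = e^(−1.226) = 0.2934; e^(−k₂t) = e^(−2.752) = 0.06381.
C_P = 0.131×4.14/(0.294−0.131) × (0.2934−0.06381) = 3.327×0.2296 = 0.7640 mol/dm³.
Y_P = C_P/C_{A0} = 0.7640/4.14 = 0.185.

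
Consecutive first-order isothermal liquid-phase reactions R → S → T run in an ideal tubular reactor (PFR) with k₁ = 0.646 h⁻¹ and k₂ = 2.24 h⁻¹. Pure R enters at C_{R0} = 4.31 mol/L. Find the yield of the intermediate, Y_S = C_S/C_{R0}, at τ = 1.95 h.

0.110

For first-order series with pure R initially, C_S(τ) = k₁C_{R0}/(k₂−k₁)·(e^(−k₁τ) − e^(−k₂τ)).
e^(−k₁τ) = e^(−0.646×1.95) = e^(−1.260) = 0.2837; e^(−k₂τ) = e^(−4.368) = 0.01268.
C_S = 0.646×4.31/(2.24−0.646) × (0.2837−0.01268) = 1.747×0.2711 = 0.4735 mol/L.
Y_S = C_S/C_{R0} = 0.4735/4.31 = 0.110.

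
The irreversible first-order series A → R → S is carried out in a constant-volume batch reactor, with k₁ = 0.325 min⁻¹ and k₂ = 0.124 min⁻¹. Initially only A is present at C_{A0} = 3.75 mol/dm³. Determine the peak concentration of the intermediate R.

2.07 mol/dm³

For a first-order series the maximum intermediate yield is C_{R,max}/C_{A0} = (k₁/k₂)^[k₂/(k₂−k₁)].
= (0.325/0.124)^(0.124/(0.124−0.325)) = (2.621)^(-0.6169) = 0.5519.
C_{R,max} = 0.5519×3.75 = 2.07 mol/dm³.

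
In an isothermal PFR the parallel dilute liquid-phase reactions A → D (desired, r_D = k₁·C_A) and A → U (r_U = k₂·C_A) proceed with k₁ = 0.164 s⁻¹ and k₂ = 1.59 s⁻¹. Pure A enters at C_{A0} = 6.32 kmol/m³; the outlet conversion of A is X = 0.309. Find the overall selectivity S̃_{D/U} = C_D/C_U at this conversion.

0.103

C_A = C_{A0}(1−X) = 4.367 kmol/m³.
Both paths are first order in A, so the instantaneous fraction to D is constant: dC_D/d(−C_A) = k₁/(k₁+k₂) = 0.09350.
C_D = 0.09350·(C_{A0}−C_A) = 0.09350×1.953 = 0.183 kmol/m³.
C_U = (C_{A0}−C_A)−C_D = 1.770 kmol/m³; S̃_{D/U} = 0.1826/1.770 = 0.103.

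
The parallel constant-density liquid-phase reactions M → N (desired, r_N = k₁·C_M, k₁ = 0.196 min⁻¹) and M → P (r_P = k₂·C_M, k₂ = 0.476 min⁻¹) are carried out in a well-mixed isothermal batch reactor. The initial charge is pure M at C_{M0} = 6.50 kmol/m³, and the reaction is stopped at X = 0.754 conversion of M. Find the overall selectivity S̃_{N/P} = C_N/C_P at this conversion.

C_M = C_{M0}(1−X) = 1.599 kmol/m³.
Both paths are first order in M, so the instantaneous fraction to N is constant: dC_N/d(−C_M) = k₁/(k₁+k₂) = 0.2917.
C_N = 0.2917·(C_{M0}−C_M) = 0.2917×4.901 = 1.43 kmol/m³.
C_P = (C_{M0}−C_M)−C_N = 3.472 kmol/m³; S̃_{N/P} = 1.429/3.472 = 0.412.

0.412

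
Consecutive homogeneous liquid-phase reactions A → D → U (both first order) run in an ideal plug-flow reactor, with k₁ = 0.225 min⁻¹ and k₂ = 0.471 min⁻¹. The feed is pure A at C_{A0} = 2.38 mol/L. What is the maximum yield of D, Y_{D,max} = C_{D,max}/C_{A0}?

Evaluating C_D at τ_opt = ln(k₂/k₁)/(k₂−k₁) gives C_{D,max}/C_{A0} = (k₁/k₂)^[k₂/(k₂−k₁)].
= (0.225/0.471)^(0.471/(0.471−0.225)) = (0.4777)^(1.915) = 0.2431.

0.243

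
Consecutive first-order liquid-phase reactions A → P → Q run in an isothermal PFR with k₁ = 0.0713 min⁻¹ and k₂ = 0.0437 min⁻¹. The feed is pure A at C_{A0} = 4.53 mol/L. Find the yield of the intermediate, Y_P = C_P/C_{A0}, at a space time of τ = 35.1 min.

0.346

Solving the coupled first-order balances gives C_P(τ) = [k₁/(k₂−k₁)]·C_{A0}·(e^(−k₁τ) − e^(−k₂τ)).
e^(−k₁τ) = e^(−0.0713×35.1) = e^(−2.503) = 0.08187; e^(−k₂τ) = e^(−1.534) = 0.2157.
C_P = 0.0713×4.53/(0.0437−0.0713) × (0.08187−0.2157) = (-11.70)×(-0.1338) = 1.566 mol/L.
Y_P = C_P/C_{A0} = 1.566/4.53 = 0.346.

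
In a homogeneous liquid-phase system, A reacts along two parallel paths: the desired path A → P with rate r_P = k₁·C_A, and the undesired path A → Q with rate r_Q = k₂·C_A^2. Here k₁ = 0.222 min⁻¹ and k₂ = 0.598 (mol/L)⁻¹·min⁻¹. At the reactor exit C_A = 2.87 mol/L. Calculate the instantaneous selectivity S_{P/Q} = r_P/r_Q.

S_{P/Q} = r_P/r_Q = (k₁·C_A)/(k₂·C_A^2) = (k₁/k₂)·C_A⁻¹.
= (0.222×2.870) / (0.598×2.870^2) = 0.6371/4.926 = 0.129.
The undesired path is higher order in A, so low C_A (CSTR or dilute feed) favours P.

0.129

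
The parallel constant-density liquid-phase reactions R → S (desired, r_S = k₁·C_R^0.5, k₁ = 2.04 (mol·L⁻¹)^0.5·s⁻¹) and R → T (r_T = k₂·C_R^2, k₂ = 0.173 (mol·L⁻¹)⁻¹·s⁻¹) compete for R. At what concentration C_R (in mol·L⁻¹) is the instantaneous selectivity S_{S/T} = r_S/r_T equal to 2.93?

S_{S/T} = (k₁/k₂)·C_R^-1.5 ⇒ C_R = (S·k₂/k₁)^(1/(-1.5)).
= (2.93×0.173/2.04)^(-0.6667) = (0.2485)^(-0.6667) = 2.53 mol·L⁻¹.

2.53 mol·L⁻¹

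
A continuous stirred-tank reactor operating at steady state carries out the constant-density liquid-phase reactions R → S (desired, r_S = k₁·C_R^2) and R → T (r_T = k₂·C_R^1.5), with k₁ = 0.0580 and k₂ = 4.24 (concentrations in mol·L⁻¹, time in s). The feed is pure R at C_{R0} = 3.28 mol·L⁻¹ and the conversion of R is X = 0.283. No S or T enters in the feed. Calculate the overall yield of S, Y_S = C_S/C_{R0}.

Exit C_R = C_{R0}(1−X) = 3.28×0.717 = 2.352 mol·L⁻¹.
Rates in a CSTR are evaluated at the outlet concentration: r_S = 0.0580×2.352^2 = 0.3208, r_T = 4.24×2.352^1.5 = 15.29.
Fraction of consumed R going to S: r_S/(r_S+r_T) = 0.02055.
C_S = 0.02055·C_{R0}·X = 0.02055×3.28×0.283 = 0.0191 mol·L⁻¹; Y_S = C_S/C_{R0} = 0.00581.

0.00581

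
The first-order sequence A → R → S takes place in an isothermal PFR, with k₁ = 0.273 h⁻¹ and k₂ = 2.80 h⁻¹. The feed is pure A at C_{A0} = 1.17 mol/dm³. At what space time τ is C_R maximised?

0.921 h

Setting dC_R/dτ = 0 gives τ_opt = ln(k₂/k₁)/(k₂−k₁).
= ln(2.80/0.273)/(2.80−0.273) = ln(10.26)/2.527 = 2.328/2.527 = 0.921 h.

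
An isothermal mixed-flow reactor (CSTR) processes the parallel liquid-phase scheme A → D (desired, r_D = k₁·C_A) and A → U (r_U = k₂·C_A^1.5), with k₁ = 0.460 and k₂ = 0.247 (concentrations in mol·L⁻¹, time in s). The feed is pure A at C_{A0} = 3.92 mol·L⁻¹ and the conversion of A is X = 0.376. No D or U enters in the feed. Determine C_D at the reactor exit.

Exit C_A = C_{A0}(1−X) = 3.92×0.624 = 2.446 mol·L⁻¹.
Rates in a CSTR are evaluated at the outlet concentration: r_D = 0.460×2.446 = 1.125, r_U = 0.247×2.446^1.5 = 0.9449.
Fraction of consumed A going to D: r_D/(r_D+r_U) = 0.5435.
C_D = 0.5435·C_{A0}·X = 0.5435×3.92×0.376 = 0.801 mol·L⁻¹.

0.801 mol·L⁻¹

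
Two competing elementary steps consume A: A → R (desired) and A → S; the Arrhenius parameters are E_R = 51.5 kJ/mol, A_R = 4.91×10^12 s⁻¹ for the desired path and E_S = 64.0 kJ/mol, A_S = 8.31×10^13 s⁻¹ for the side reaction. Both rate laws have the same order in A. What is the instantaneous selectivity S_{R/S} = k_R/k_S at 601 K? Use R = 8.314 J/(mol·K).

0.721

With equal orders, S_{R/S} = k_R/k_S = (A_R/A_S)·exp[(E_S−E_R)/(RT)].
(E_S−E_R)/(RT) = (64.0−51.5)×10³/(8.314×601) = 12500/4997 = 2.502.
k_R/k_S = (4.91×10^12/8.31×10^13)·exp(2.502) = 0.05909 × 12.20 = 0.721.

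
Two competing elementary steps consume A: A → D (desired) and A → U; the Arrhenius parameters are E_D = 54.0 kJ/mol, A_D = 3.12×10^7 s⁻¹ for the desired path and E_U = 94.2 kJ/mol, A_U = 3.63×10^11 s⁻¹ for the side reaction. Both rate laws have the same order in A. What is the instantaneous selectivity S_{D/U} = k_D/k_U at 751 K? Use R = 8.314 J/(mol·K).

With equal orders, S_{D/U} = k_D/k_U = (A_D/A_U)·exp[(E_U−E_D)/(RT)].
(E_U−E_D)/(RT) = (94.2−54.0)×10³/(8.314×751) = 40200/6244 = 6.438.
k_D/k_U = (3.12×10^7/3.63×10^11)·exp(6.438) = 8.595×10^-5 × 625.4 = 0.0538.
Since E_D < E_U, lowering the temperature improves selectivity toward D.

0.0538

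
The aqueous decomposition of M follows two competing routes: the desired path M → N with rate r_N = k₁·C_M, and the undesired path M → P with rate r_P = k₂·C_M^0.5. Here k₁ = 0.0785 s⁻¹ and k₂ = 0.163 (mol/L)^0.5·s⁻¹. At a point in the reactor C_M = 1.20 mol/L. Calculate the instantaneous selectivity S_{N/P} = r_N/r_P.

S_{N/P} = r_N/r_P = (k₁·C_M)/(k₂·C_M^0.5) = (k₁/k₂)·C_M^0.5.
= (0.0785×1.200) / (0.163×1.200^0.5) = 0.09420/0.1786 = 0.528.

0.528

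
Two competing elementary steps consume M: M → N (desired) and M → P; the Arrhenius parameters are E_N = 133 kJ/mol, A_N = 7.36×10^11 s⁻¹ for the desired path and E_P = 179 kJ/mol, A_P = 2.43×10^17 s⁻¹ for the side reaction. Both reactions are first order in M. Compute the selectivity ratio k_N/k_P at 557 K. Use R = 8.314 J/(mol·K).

0.0624

k_N/k_P = (A_N/A_P)·exp[−(E_N−E_P)/(RT)] = (A_N/A_P)·exp[(E_P−E_N)/(RT)].
(E_P−E_N)/(RT) = (179−133)×10³/(8.314×557) = 46000/4631 = 9.933.
k_N/k_P = (7.36×10^11/2.43×10^17)·exp(9.933) = 3.029×10^-6 × 20605 = 0.0624.
Since E_N < E_P, lowering the temperature improves selectivity toward N.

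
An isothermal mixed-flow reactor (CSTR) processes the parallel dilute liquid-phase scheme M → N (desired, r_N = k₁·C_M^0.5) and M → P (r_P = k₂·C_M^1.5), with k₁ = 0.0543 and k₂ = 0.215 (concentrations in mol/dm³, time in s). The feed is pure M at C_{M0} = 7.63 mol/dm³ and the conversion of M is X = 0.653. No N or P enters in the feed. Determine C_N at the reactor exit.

Exit C_M = C_{M0}(1−X) = 7.63×0.347 = 2.648 mol/dm³.
Rates in a CSTR are evaluated at the outlet concentration: r_N = 0.0543×2.648^0.5 = 0.08835, r_P = 0.215×2.648^1.5 = 0.9262.
Fraction of consumed M going to N: r_N/(r_N+r_P) = 0.08708.
C_N = 0.08708·C_{M0}·X = 0.08708×7.63×0.653 = 0.434 mol/dm³.

0.434 mol/dm³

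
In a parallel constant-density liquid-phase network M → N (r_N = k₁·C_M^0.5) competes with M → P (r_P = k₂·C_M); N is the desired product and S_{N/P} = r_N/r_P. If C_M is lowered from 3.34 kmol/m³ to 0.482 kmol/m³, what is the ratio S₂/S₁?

S_{N/P} = (k₁/k₂)·C_M^-0.5, so S₂/S₁ = (C_{M,2}/C_{M,1})^-0.5.
= (0.482/3.34)^(-0.5) = (0.1443)^(-0.5) = 2.63.
Selectivity toward N rises as C_M falls — low-concentration operation is favoured.

2.63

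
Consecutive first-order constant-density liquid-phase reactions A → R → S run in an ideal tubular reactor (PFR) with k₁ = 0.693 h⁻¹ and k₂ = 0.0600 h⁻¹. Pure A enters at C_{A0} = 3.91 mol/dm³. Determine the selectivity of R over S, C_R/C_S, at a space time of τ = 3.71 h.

The intermediate concentration in a first-order A→B→C sequence is C_R = k₁C_{A0}(e^(−k₁τ) − e^(−k₂τ))/(k₂−k₁).
e^(−k₁τ) = e^(−0.693×3.71) = e^(−2.571) = 0.07646; e^(−k₂τ) = e^(−0.2226) = 0.8004.
C_R = 0.693×3.91/(0.0600−0.693) × (0.07646−0.8004) = (-4.281)×(-0.7240) = 3.099 mol/dm³.
C_A = C_{A0}e^(−k₁τ) = 0.2989 mol/dm³, so C_S = C_{A0}−C_A−C_R = 0.5120 mol/dm³; C_R/C_S = 6.05.

6.05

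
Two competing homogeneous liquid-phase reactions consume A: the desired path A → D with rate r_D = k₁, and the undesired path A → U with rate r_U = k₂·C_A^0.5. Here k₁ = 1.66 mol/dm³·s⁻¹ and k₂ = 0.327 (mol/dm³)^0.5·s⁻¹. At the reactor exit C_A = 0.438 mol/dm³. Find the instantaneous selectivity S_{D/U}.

S_{D/U} = r_D/r_U = (k₁)/(k₂·C_A^0.5) = (k₁/k₂)·C_A^-0.5.
= (1.66) / (0.327×0.4380^0.5) = 1.660/0.2164 = 7.67.
The undesired path is higher order in A, so low C_A (CSTR or dilute feed) favours D.

7.67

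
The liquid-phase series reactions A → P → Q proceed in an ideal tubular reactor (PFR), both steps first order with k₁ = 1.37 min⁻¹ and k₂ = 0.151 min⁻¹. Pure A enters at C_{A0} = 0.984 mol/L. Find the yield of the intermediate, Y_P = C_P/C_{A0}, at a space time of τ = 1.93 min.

The intermediate concentration in a first-order A→B→C sequence is C_P = k₁C_{A0}(e^(−k₁τ) − e^(−k₂τ))/(k₂−k₁).
e^(−k₁τ) = e^(−1.37×1.93) = e^(−2.644) = 0.07107; e^(−k₂τ) = e^(−0.2914) = 0.7472.
C_P = 1.37×0.984/(0.151−1.37) × (0.07107−0.7472) = (-1.106)×(-0.6761) = 0.7477 mol/L.
Y_P = C_P/C_{A0} = 0.7477/0.984 = 0.760.

0.760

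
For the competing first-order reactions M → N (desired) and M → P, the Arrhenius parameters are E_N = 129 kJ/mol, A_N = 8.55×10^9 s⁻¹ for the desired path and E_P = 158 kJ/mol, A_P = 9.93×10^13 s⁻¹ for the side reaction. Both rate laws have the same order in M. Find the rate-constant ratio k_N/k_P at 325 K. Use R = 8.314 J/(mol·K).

Since both paths have the same order in M, the concentration cancels and S_{N/P} = k_N/k_P = (A_N/A_P)·exp[(E_P−E_N)/(RT)].
(E_P−E_N)/(RT) = (158−129)×10³/(8.314×325) = 29000/2702 = 10.73.
k_N/k_P = (8.55×10^9/9.93×10^13)·exp(10.73) = 8.610×10^-5 × 45825 = 3.95.
Since E_N < E_P, lowering the temperature improves selectivity toward N.

3.95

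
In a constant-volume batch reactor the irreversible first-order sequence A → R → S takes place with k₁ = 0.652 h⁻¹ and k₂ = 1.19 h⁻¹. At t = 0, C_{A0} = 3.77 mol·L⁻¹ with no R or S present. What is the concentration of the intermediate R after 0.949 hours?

The intermediate concentration in a first-order A→B→C sequence is C_R = k₁C_{A0}(e^(−k₁t) − e^(−k₂t))/(k₂−k₁).
e^(−k₁t) = e^(−0.652×0.949) = e^(−0.6187) = 0.5386; e^(−k₂t) = e^(−1.129) = 0.3233.
C_R = 0.652×3.77/(1.19−0.652) × (0.5386−0.3233) = 4.569×0.2154 = 0.9840 mol·L⁻¹.

0.984 mol·L⁻¹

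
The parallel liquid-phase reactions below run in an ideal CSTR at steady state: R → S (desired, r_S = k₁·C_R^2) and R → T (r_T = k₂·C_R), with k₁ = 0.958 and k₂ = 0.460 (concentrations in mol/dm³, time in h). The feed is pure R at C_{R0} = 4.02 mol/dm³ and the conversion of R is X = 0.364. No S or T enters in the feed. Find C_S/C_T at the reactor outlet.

Exit C_R = C_{R0}(1−X) = 4.02×0.636 = 2.557 mol/dm³.
In a CSTR the entire volume is at exit conditions, so r_S = 0.958×2.557^2 = 6.262 and r_T = 0.460×2.557 = 1.176.
Overall selectivity = C_S/C_T = r_Sτ/(r_Tτ) = r_S/r_T = 5.32.

5.32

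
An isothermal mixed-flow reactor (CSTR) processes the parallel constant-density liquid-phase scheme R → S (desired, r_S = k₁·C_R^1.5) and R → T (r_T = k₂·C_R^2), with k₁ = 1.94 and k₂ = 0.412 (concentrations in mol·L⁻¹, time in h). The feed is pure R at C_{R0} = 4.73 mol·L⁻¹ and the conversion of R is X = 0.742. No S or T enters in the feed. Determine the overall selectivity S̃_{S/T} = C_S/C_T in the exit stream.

4.26

Exit C_R = C_{R0}(1−X) = 4.73×0.258 = 1.220 mol·L⁻¹.
A CSTR operates uniformly at the exit composition, giving r_S = 2.615 and r_T = 0.6136 (each k·C_R^n at C_R = 1.220).
Overall selectivity = C_S/C_T = r_Sτ/(r_Tτ) = r_S/r_T = 4.26.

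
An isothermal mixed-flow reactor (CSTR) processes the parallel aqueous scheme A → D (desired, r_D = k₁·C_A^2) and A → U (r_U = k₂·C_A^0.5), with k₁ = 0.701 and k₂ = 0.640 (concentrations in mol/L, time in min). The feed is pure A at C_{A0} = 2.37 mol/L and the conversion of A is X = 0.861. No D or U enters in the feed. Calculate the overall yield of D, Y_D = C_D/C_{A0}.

0.148

Exit C_A = C_{A0}(1−X) = 2.37×0.139 = 0.3294 mol/L.
A CSTR operates uniformly at the exit composition, giving r_D = 0.07608 and r_U = 0.3673 (each k·C_A^n at C_A = 0.3294).
Fraction of consumed A going to D: r_D/(r_D+r_U) = 0.1716.
C_D = 0.1716·C_{A0}·X = 0.1716×2.37×0.861 = 0.350 mol/L; Y_D = C_D/C_{A0} = 0.148.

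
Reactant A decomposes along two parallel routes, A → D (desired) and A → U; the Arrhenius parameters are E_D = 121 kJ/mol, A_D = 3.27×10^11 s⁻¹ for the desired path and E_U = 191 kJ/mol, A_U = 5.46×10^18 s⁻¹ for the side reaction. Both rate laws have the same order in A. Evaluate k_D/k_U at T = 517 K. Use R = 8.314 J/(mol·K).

With equal orders, S_{D/U} = k_D/k_U = (A_D/A_U)·exp[(E_U−E_D)/(RT)].
(E_U−E_D)/(RT) = (191−121)×10³/(8.314×517) = 70000/4298 = 16.29.
k_D/k_U = (3.27×10^11/5.46×10^18)·exp(16.29) = 5.989×10^-8 × 1.182×10^7 = 0.708.

0.708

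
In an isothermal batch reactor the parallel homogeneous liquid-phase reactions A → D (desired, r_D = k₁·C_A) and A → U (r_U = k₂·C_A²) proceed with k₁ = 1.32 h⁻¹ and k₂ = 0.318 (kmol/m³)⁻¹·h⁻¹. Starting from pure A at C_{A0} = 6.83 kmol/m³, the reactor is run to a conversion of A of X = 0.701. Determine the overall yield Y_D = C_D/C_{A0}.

0.348

C_A = C_{A0}(1−X) = 2.042 kmol/m³.
Along a PFR/batch, dC_D/dC_A = −r_D/(r_D+r_U) = −k₁/(k₁+k₂·C_A).
Integrating from C_{A0} to C_A: C_D = (1.32/0.318)·ln[(1.32+0.318·6.83)/(1.32+0.318·2.04)] = 4.151·ln(3.492/1.969) = 2.377 kmol/m³.
Y_D = C_D/C_{A0} = 2.377/6.83 = 0.348.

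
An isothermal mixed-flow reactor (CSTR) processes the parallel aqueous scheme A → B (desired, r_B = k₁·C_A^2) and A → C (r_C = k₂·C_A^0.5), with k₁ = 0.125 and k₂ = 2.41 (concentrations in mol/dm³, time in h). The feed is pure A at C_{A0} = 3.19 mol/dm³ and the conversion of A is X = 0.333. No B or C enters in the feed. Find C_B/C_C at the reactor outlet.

0.161

Exit C_A = C_{A0}(1−X) = 3.19×0.667 = 2.128 mol/dm³.
In a CSTR the entire volume is at exit conditions, so r_B = 0.125×2.128^2 = 0.5659 and r_C = 2.41×2.128^0.5 = 3.515.
Overall selectivity = C_B/C_C = r_Bτ/(r_Cτ) = r_B/r_C = 0.161.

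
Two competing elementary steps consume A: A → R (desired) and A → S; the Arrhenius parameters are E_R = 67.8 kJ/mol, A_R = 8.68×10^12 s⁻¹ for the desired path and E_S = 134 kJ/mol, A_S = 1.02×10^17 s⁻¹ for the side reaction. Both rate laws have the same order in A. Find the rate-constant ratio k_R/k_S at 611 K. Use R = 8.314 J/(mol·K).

k_R/k_S = (A_R/A_S)·exp[−(E_R−E_S)/(RT)] = (A_R/A_S)·exp[(E_S−E_R)/(RT)].
(E_S−E_R)/(RT) = (134−67.8)×10³/(8.314×611) = 66200/5080 = 13.03.
k_R/k_S = (8.68×10^12/1.02×10^17)·exp(13.03) = 8.510×10^-5 × 4.567×10^5 = 38.9.
Since E_R < E_S, lowering the temperature improves selectivity toward R.

38.9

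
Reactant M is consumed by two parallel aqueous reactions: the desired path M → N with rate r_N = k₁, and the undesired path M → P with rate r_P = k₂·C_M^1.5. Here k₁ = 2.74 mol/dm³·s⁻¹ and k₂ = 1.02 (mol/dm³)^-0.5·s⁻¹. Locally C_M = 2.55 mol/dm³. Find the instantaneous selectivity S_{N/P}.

0.660

S_{N/P} = r_N/r_P = (k₁)/(k₂·C_M^1.5) = (k₁/k₂)·C_M^-1.5.
= (2.74) / (1.02×2.550^1.5) = 2.740/4.153 = 0.660.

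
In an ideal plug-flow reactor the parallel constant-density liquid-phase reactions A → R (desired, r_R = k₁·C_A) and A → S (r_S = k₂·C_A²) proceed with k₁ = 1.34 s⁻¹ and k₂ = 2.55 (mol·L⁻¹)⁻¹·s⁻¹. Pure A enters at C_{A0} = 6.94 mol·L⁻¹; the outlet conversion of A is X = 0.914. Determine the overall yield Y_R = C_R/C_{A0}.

C_A = C_{A0}(1−X) = 0.5968 mol·L⁻¹.
Along a PFR/batch, dC_R/dC_A = −r_R/(r_R+r_S) = −k₁/(k₁+k₂·C_A).
Integrating from C_{A0} to C_A: C_R = (1.34/2.55)·ln[(1.34+2.55·6.94)/(1.34+2.55·0.597)] = 0.5255·ln(19.04/2.862) = 0.9957 mol·L⁻¹.
Y_R = C_R/C_{A0} = 0.9957/6.94 = 0.143.

0.143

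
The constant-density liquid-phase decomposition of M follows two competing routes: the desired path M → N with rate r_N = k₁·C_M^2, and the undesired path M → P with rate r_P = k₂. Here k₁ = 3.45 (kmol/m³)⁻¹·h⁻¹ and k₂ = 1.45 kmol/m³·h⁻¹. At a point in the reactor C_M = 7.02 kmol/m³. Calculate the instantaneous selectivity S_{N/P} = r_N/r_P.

S_{N/P} = r_N/r_P = (k₁·C_M^2)/(k₂) = (k₁/k₂)·C_M^2.
= (3.45×7.020^2) / (1.45) = 170.0/1.450 = 117.
Since the desired path is higher order in M, keeping C_M high (PFR or concentrated feed) favours N.

117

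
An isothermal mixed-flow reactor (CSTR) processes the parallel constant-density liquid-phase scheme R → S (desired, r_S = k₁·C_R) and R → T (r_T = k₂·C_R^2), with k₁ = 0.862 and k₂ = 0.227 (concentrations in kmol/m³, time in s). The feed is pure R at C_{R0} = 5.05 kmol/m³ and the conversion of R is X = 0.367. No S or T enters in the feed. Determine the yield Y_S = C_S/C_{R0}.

0.199

Exit C_R = C_{R0}(1−X) = 5.05×0.633 = 3.197 kmol/m³.
A CSTR operates uniformly at the exit composition, giving r_S = 2.756 and r_T = 2.320 (each k·C_R^n at C_R = 3.197).
Fraction of consumed R going to S: r_S/(r_S+r_T) = 0.5429.
C_S = 0.5429·C_{R0}·X = 0.5429×5.05×0.367 = 1.01 kmol/m³; Y_S = C_S/C_{R0} = 0.199.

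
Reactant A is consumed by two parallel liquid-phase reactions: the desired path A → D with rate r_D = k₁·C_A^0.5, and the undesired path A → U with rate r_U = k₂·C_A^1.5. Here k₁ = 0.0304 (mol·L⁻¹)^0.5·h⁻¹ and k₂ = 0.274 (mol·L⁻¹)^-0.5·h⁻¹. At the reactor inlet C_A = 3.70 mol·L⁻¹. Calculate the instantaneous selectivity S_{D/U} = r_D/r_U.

S_{D/U} = r_D/r_U = (k₁·C_A^0.5)/(k₂·C_A^1.5) = (k₁/k₂)·C_A⁻¹.
= (0.0304×3.700^0.5) / (0.274×3.700^1.5) = 0.05848/1.950 = 0.0300.

0.0300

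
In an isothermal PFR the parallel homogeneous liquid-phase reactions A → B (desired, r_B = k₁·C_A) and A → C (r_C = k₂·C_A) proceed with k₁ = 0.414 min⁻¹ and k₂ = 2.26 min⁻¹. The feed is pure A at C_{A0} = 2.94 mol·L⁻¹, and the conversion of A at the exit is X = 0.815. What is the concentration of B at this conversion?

0.371 mol·L⁻¹

C_A = C_{A0}(1−X) = 0.5439 mol·L⁻¹.
Both paths are first order in A, so the instantaneous fraction to B is constant: dC_B/d(−C_A) = k₁/(k₁+k₂) = 0.1548.
C_B = 0.1548·(C_{A0}−C_A) = 0.1548×2.396 = 0.371 mol·L⁻¹.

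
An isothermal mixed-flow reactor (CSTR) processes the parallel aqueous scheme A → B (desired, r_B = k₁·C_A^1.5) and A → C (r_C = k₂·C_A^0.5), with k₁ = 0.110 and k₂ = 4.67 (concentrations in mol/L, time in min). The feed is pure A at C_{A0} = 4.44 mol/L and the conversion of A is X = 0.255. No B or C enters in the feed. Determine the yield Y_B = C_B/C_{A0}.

0.0184

Exit C_A = C_{A0}(1−X) = 4.44×0.745 = 3.308 mol/L.
Rates in a CSTR are evaluated at the outlet concentration: r_B = 0.110×3.308^1.5 = 0.6618, r_C = 4.67×3.308^0.5 = 8.493.
Fraction of consumed A going to B: r_B/(r_B+r_C) = 0.07228.
C_B = 0.07228·C_{A0}·X = 0.07228×4.44×0.255 = 0.0818 mol/L; Y_B = C_B/C_{A0} = 0.0184.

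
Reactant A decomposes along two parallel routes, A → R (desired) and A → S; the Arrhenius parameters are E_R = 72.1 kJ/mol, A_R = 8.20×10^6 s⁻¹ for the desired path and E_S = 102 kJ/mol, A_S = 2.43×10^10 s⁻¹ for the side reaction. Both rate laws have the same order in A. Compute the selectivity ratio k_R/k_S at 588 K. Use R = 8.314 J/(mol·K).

k_R/k_S = (A_R/A_S)·exp[−(E_R−E_S)/(RT)] = (A_R/A_S)·exp[(E_S−E_R)/(RT)].
(E_S−E_R)/(RT) = (102−72.1)×10³/(8.314×588) = 29900/4889 = 6.116.
k_R/k_S = (8.20×10^6/2.43×10^10)·exp(6.116) = 3.374×10^-4 × 453.2 = 0.153.

0.153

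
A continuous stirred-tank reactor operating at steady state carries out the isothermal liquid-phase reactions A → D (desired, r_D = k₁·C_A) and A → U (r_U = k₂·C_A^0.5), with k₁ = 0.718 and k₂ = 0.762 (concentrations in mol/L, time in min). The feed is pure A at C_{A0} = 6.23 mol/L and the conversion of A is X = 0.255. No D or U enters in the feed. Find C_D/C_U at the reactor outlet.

Exit C_A = C_{A0}(1−X) = 6.23×0.745 = 4.641 mol/L.
A CSTR operates uniformly at the exit composition, giving r_D = 3.332 and r_U = 1.642 (each k·C_A^n at C_A = 4.641).
Overall selectivity = C_D/C_U = r_Dτ/(r_Uτ) = r_D/r_U = 2.03.

2.03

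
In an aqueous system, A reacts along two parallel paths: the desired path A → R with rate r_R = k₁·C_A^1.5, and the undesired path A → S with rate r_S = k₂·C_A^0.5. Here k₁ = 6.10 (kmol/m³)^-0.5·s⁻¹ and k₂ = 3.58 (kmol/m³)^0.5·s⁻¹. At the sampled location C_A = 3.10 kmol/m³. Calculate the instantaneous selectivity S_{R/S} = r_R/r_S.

5.28

S_{R/S} = r_R/r_S = (k₁·C_A^1.5)/(k₂·C_A^0.5) = (k₁/k₂)·C_A.
= (6.10×3.100^1.5) / (3.58×3.100^0.5) = 33.29/6.303 = 5.28.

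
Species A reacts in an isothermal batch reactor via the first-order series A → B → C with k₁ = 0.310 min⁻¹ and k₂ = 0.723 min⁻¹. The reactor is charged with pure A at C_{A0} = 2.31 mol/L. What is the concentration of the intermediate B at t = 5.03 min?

Solving the coupled first-order balances gives C_B(t) = [k₁/(k₂−k₁)]·C_{A0}·(e^(−k₁t) − e^(−k₂t)).
e^(−k₁t) = e^(−0.310×5.03) = e^(−1.559) = 0.2103; e^(−k₂t) = e^(−3.637) = 0.02634.
C_B = 0.310×2.31/(0.723−0.310) × (0.2103−0.02634) = 1.734×0.1839 = 0.3189 mol/L.

0.319 mol/L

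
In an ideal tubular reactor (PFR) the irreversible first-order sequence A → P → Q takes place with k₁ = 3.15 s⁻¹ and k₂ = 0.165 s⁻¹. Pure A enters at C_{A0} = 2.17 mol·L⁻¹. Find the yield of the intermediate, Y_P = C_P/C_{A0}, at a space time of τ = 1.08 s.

The intermediate concentration in a first-order A→B→C sequence is C_P = k₁C_{A0}(e^(−k₁τ) − e^(−k₂τ))/(k₂−k₁).
e^(−k₁τ) = e^(−3.15×1.08) = e^(−3.402) = 0.03331; e^(−k₂τ) = e^(−0.1782) = 0.8368.
C_P = 3.15×2.17/(0.165−3.15) × (0.03331−0.8368) = (-2.290)×(-0.8035) = 1.840 mol·L⁻¹.
Y_P = C_P/C_{A0} = 1.840/2.17 = 0.848.

0.848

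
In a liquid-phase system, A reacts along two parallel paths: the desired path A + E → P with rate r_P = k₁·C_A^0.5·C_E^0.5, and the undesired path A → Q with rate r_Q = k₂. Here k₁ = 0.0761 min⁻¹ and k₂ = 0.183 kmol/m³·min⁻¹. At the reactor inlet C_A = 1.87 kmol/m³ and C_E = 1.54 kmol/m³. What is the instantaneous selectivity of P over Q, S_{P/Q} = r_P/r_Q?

S_{P/Q} = r_P/r_Q = (k₁·C_A^0.5·C_E^0.5)/(k₂) = (k₁/k₂)·C_A^0.5·C_E^0.5.
= (0.0761×1.870^0.5×1.540^0.5) / (0.183) = 0.1291/0.1830 = 0.706.

0.706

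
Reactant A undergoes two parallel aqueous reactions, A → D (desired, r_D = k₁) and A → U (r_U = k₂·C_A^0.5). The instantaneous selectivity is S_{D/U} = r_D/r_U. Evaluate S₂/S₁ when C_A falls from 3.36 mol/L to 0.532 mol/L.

S_{D/U} = (k₁/k₂)·C_A^-0.5, so S₂/S₁ = (C_{A,2}/C_{A,1})^-0.5.
= (0.532/3.36)^(-0.5) = (0.1583)^(-0.5) = 2.51.

2.51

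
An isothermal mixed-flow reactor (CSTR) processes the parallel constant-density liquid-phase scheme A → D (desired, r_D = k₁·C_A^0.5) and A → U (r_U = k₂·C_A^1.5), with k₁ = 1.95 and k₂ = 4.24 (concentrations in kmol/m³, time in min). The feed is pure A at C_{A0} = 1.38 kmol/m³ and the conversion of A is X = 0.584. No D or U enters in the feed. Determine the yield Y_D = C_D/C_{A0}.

0.260

Exit C_A = C_{A0}(1−X) = 1.38×0.416 = 0.5741 kmol/m³.
In a CSTR the entire volume is at exit conditions, so r_D = 1.95×0.5741^0.5 = 1.477 and r_U = 4.24×0.5741^1.5 = 1.844.
Fraction of consumed A going to D: r_D/(r_D+r_U) = 0.4448.
C_D = 0.4448·C_{A0}·X = 0.4448×1.38×0.584 = 0.358 kmol/m³; Y_D = C_D/C_{A0} = 0.260.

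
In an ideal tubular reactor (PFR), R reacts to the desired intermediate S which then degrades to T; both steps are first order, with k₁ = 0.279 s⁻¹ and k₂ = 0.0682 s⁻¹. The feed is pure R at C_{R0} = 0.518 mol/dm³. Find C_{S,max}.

Evaluating C_S at τ_opt = ln(k₂/k₁)/(k₂−k₁) gives C_{S,max}/C_{R0} = (k₁/k₂)^[k₂/(k₂−k₁)].
= (0.279/0.0682)^(0.0682/(0.0682−0.279)) = (4.091)^(-0.3235) = 0.6340.
C_{S,max} = 0.6340×0.518 = 0.328 mol/dm³.

0.328 mol/dm³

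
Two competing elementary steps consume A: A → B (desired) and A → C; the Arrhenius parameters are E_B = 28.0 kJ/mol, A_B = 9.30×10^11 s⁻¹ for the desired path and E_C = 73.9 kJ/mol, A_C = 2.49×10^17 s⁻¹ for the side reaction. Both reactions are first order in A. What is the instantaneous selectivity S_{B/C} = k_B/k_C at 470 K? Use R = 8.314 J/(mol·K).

k_B/k_C = (A_B/A_C)·exp[−(E_B−E_C)/(RT)] = (A_B/A_C)·exp[(E_C−E_B)/(RT)].
(E_C−E_B)/(RT) = (73.9−28.0)×10³/(8.314×470) = 45900/3908 = 11.75.
k_B/k_C = (9.30×10^11/2.49×10^17)·exp(11.75) = 3.735×10^-6 × 1.263×10^5 = 0.472.
Since E_B < E_C, lowering the temperature improves selectivity toward B.

0.472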